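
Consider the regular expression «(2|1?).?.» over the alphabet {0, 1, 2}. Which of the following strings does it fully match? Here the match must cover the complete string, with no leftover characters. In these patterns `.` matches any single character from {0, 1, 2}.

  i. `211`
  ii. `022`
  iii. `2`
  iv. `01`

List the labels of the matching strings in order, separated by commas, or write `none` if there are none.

i → match
ii → no match
iii → match
iv → match

i, iii, iv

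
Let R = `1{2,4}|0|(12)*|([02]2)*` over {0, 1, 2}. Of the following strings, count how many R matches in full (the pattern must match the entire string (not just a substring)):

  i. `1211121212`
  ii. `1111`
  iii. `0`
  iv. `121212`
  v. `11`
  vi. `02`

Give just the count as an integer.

5

i. `1211121212` → no match
ii. `1111` → match
iii. `0` → match
iv. `121212` → match
v. `11` → match
vi. `02` → match
Total matched: 5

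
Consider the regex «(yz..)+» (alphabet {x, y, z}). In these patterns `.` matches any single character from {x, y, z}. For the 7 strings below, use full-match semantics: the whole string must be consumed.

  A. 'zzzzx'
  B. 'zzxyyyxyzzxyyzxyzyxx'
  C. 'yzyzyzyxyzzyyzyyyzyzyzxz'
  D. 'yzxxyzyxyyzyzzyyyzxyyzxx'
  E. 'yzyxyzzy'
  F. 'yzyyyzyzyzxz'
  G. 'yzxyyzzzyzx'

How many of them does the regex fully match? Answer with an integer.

A. 'zzzzx' → no match — must start with 'yz'
B → no match — must start with 'yz'
C → match
D → no match
E. 'yzyxyzzy' → match
F. 'yzyyyzyzyzxz' → match
G. 'yzxyyzzzyzx' → no match
Total matched: 3

3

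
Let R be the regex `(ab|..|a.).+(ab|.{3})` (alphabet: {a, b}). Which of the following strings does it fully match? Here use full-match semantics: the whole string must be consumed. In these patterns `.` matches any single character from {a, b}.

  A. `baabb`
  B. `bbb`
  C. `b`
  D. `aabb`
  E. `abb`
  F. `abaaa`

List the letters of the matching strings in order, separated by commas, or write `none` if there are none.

A. `baabb` → no match
B. `bbb` → no match
C. `b` → no match
D. `aabb` → no match
E. `abb` → no match
F. `abaaa` → no match

none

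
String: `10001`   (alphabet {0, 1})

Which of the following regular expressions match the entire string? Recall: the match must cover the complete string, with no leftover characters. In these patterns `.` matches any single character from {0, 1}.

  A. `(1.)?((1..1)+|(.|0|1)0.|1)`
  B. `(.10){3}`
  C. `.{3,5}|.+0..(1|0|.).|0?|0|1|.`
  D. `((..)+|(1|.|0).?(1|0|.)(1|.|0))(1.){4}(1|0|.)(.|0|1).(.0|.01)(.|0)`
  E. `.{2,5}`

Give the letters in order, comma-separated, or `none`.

A, C, E

A → match
B → no match — must end with `10`
C → match
D → no match
E → match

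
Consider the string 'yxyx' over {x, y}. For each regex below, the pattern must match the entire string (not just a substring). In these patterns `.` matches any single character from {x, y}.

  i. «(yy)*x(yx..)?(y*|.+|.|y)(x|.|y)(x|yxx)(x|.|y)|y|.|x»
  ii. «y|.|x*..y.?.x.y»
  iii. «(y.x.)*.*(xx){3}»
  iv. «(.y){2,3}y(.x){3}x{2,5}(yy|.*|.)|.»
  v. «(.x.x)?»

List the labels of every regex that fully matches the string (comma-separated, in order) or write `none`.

v

i → no match
ii → no match
iii → no match — must end with 'xx'
iv → no match
v → match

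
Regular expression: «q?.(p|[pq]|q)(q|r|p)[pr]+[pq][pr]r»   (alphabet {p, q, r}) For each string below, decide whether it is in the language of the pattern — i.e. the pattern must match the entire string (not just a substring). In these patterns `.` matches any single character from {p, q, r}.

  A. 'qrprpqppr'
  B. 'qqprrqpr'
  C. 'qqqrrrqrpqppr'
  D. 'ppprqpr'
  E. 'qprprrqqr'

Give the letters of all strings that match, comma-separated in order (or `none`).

A → no match
B → match
C → no match
D → match
E → no match

B, D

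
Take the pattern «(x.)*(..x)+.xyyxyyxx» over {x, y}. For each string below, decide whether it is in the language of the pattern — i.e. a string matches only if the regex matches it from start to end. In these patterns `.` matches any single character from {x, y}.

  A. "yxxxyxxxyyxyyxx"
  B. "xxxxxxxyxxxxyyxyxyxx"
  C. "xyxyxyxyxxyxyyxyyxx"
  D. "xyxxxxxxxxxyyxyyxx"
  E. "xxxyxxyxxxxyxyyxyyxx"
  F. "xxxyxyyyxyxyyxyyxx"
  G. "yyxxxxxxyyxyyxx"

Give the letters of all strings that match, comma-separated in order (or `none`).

A, C, D, E, F, G

A → match
B → no match — must end with "xyyxyyxx"
C → match
D → match
E → match
F → match
G → match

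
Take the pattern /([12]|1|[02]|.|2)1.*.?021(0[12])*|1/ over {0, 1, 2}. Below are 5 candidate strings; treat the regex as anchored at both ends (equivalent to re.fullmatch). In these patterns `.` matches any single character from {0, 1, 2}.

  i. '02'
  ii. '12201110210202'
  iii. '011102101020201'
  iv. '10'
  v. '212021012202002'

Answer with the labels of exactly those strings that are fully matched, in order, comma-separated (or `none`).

i → no match
ii → no match
iii → match
iv → no match
v → no match

iii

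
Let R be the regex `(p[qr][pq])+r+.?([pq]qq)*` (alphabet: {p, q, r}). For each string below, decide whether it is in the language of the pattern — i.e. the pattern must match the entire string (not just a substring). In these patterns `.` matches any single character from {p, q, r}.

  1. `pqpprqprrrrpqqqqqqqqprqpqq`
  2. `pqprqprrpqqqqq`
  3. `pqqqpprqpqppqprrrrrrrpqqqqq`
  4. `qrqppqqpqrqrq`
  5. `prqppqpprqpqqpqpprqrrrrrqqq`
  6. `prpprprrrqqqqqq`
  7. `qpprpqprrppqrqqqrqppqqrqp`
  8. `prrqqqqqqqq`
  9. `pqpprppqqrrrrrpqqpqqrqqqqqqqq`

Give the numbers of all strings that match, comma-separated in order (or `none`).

1 → no match
2 → no match
3 → no match
4 → no match — must start with `p`
5 → no match
6 → match
7 → no match — must start with `p`
8 → no match
9 → no match

6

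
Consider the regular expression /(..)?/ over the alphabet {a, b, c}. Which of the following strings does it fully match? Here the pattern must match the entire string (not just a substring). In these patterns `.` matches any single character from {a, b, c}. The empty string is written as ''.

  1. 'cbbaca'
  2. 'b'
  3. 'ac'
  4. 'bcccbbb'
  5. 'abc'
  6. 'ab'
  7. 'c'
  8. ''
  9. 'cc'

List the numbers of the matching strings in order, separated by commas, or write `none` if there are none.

1 → no match
2 → no match
3 → match
4 → no match
5 → no match
6 → match
7 → no match
8 → match
9 → match

3, 6, 8, 9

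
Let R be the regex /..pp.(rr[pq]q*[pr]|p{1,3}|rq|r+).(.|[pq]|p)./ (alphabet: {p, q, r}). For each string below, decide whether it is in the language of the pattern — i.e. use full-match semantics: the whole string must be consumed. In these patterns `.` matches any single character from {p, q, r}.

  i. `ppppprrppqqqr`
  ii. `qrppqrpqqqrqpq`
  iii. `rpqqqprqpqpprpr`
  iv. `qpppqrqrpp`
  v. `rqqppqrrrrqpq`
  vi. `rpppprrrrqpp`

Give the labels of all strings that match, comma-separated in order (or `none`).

i → no match
ii → no match
iii → no match
iv → match
v → no match
vi → match

iv, vi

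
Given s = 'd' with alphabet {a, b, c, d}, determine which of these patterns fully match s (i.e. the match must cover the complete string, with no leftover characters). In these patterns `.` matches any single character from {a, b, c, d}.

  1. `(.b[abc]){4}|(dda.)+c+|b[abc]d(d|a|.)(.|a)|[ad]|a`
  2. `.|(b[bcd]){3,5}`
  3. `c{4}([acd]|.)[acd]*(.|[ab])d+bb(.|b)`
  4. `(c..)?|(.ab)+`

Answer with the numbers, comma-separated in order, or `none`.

1, 2

1 → match
2 → match
3 → no match — must start with 'c'
4 → no match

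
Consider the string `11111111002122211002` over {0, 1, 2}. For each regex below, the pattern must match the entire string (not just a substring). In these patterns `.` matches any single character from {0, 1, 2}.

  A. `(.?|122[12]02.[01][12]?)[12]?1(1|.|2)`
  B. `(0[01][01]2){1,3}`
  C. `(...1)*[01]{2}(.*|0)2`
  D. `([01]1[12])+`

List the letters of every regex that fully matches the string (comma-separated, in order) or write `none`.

A → no match
B → no match — must start with `0`
C → match
D → no match

C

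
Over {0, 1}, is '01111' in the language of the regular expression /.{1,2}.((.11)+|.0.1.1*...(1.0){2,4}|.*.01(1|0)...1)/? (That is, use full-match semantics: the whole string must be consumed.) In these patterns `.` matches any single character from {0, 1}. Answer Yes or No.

Yes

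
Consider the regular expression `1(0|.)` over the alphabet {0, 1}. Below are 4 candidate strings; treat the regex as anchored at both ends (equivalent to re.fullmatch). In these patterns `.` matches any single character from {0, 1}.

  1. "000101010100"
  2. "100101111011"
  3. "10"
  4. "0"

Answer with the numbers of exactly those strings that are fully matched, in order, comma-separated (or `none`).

3

1 → no match — must start with "1"
2 → no match
3 → match
4 → no match — must start with "1"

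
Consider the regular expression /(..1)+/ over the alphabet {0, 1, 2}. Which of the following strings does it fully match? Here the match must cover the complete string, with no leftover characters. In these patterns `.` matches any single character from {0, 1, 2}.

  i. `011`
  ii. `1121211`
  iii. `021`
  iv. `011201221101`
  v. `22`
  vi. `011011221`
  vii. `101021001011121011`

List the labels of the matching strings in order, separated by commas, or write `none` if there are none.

i → match
ii → no match
iii → match
iv → match
v → no match — must end with `1`
vi → match
vii → match

i, iii, iv, vi, vii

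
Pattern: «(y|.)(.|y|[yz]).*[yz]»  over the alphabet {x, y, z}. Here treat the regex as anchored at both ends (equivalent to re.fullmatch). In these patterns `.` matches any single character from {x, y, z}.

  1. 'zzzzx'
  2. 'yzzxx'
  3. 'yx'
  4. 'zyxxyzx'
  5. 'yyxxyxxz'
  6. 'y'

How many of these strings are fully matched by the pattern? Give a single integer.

1

1 → no match
2 → no match
3 → no match
4 → no match
5 → match
6 → no match
Total matched: 1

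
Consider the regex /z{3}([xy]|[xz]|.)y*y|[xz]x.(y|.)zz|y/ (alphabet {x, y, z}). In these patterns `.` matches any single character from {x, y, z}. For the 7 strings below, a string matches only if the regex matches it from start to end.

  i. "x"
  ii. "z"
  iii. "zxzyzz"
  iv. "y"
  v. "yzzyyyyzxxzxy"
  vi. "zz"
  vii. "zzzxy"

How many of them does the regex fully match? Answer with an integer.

3

i. "x" → no match
ii. "z" → no match
iii. "zxzyzz" → match
iv. "y" → match
v → no match
vi. "zz" → no match
vii. "zzzxy" → match
Total matched: 3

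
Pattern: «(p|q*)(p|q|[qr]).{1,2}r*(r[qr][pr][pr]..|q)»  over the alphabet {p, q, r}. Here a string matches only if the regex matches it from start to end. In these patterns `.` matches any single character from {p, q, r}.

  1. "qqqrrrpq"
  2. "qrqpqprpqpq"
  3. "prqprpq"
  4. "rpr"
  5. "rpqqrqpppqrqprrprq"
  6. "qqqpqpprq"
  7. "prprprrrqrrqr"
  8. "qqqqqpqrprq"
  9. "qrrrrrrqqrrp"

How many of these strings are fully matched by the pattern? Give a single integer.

1. "qqqrrrpq" → no match
2. "qrqpqprpqpq" → no match
3. "prqprpq" → no match
4. "rpr" → no match
5 → no match
6. "qqqpqpprq" → no match
7 → no match
8. "qqqqqpqrprq" → no match
9. "qrrrrrrqqrrp" → no match
Total matched: 0

0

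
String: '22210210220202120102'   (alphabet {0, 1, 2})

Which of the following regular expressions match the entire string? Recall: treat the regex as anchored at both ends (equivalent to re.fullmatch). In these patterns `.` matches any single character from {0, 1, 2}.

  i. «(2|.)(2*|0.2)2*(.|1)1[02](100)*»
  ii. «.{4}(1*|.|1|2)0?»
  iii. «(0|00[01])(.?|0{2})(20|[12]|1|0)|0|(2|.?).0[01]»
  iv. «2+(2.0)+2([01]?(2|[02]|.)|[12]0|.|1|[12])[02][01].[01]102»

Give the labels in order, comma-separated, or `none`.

iv

i → no match
ii → no match
iii → no match
iv → match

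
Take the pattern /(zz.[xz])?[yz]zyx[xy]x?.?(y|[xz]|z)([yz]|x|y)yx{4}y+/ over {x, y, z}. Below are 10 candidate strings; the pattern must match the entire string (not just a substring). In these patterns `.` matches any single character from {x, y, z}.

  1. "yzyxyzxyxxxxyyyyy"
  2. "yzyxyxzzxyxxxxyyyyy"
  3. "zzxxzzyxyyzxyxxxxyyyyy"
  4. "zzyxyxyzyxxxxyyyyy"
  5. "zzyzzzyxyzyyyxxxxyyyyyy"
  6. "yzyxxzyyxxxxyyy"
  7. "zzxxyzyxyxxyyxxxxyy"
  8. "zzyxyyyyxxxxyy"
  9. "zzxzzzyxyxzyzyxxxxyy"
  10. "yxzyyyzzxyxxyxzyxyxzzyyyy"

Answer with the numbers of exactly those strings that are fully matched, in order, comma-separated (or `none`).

1, 2, 3, 4, 5, 6, 7, 8, 9

1 → match
2 → match
3 → match
4 → match
5 → match
6 → match
7 → match
8 → match
9 → match
10 → no match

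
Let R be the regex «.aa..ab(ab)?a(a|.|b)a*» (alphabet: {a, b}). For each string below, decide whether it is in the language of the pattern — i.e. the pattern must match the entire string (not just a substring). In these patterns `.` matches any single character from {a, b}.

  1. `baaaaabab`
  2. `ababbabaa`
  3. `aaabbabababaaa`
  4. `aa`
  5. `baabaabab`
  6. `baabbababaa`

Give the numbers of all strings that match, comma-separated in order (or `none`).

1, 3, 5, 6

1. `baaaaabab` → match
2. `ababbabaa` → no match
3 → match
4. `aa` → no match
5. `baabaabab` → match
6. `baabbababaa` → match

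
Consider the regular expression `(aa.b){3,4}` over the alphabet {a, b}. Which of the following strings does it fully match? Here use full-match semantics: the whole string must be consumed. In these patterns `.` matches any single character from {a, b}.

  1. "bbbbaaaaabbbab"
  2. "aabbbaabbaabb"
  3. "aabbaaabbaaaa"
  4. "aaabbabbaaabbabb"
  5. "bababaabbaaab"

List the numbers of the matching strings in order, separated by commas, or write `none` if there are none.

none

1 → no match — must start with "aa"
2 → no match
3 → no match — must end with "b"
4 → no match
5 → no match — must start with "aa"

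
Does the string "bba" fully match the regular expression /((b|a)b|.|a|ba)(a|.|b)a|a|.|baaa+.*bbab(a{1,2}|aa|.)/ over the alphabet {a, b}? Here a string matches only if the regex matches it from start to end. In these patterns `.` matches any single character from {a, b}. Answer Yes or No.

Yes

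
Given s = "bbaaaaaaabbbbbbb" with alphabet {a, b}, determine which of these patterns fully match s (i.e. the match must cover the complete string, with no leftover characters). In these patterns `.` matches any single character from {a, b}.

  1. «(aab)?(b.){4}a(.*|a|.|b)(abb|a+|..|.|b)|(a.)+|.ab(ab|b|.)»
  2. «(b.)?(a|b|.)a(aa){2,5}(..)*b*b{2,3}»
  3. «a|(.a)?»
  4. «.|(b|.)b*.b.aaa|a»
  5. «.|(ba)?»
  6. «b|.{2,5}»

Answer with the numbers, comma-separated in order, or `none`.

2

1 → no match
2 → match
3 → no match
4 → no match
5 → no match
6 → no match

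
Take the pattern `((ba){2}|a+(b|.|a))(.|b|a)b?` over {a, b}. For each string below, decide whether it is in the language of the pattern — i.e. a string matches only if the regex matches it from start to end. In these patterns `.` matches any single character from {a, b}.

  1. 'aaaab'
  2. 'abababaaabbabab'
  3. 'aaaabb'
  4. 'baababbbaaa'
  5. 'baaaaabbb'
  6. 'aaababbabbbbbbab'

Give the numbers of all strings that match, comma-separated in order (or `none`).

1 → match
2 → no match
3 → match
4 → no match
5 → no match
6 → no match

1, 3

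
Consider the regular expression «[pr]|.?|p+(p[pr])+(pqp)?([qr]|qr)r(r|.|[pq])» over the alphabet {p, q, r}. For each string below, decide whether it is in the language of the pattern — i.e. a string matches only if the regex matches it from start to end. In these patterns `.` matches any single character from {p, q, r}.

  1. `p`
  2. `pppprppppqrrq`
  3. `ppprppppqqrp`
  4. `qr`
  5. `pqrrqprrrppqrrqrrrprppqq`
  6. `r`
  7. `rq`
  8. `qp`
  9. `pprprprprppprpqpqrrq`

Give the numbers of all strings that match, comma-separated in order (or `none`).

1 → match
2 → match
3 → no match
4 → no match
5 → no match
6 → match
7 → no match
8 → no match
9 → match

1, 2, 6, 9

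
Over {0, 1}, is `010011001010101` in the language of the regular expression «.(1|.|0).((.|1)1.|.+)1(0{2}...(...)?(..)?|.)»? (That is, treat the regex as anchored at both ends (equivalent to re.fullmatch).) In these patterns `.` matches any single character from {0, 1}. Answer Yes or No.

No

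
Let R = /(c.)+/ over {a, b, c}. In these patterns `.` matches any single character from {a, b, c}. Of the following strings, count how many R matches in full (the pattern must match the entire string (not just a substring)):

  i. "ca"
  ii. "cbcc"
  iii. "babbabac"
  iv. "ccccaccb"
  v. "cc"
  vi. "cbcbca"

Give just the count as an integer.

i → match
ii → match
iii → no match — must start with "c"
iv → no match
v → match
vi → match
Total matched: 4

4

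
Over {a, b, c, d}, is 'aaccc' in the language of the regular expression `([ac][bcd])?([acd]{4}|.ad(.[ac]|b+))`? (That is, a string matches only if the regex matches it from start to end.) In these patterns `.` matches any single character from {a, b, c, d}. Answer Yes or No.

No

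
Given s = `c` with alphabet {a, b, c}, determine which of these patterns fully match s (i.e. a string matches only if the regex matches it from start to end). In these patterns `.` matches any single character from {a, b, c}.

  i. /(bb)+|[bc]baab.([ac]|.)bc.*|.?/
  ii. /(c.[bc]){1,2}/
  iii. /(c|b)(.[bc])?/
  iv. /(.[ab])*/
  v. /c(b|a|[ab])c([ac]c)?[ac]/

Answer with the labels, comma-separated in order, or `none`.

i → match
ii → no match
iii → match
iv → no match
v → no match

i, iii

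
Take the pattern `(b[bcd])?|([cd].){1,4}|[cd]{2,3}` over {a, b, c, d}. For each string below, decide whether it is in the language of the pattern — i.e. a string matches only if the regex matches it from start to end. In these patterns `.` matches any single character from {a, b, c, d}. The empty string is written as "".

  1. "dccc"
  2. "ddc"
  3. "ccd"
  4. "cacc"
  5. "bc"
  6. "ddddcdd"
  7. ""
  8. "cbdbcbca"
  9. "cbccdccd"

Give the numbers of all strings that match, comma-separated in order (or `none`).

1, 2, 3, 4, 5, 7, 8, 9

1 → match
2 → match
3 → match
4 → match
5 → match
6 → no match
7 → match
8 → match
9 → match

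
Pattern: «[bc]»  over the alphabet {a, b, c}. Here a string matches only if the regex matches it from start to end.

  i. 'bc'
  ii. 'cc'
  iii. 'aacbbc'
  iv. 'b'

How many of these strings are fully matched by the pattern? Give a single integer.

1

i → no match
ii → no match
iii → no match
iv → match
Total matched: 1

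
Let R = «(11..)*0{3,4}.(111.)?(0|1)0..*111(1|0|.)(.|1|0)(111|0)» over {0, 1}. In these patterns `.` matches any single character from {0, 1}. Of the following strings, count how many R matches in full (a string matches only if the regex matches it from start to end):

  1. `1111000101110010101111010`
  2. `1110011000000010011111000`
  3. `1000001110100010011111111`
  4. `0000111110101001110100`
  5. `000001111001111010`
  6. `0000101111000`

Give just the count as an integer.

1 → no match
2 → no match
3 → no match
4 → no match
5 → match
6 → match
Total matched: 2

2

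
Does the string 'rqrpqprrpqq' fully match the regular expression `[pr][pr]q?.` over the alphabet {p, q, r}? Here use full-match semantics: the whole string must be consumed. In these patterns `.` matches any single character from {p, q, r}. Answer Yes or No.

No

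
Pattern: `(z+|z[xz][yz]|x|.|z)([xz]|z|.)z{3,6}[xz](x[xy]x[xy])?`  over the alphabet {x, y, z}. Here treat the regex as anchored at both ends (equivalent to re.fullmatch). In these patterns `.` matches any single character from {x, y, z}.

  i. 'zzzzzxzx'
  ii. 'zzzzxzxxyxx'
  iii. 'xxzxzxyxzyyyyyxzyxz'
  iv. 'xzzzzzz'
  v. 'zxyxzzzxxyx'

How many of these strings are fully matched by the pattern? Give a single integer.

1

i → no match
ii → no match
iii → no match
iv → match
v → no match
Total matched: 1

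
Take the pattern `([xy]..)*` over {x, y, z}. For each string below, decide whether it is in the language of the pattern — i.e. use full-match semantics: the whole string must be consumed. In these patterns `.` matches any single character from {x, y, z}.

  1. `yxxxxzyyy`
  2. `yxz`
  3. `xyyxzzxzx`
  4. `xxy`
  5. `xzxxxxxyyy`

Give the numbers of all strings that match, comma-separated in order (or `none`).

1, 2, 3, 4

1 → match
2 → match
3 → match
4 → match
5 → no match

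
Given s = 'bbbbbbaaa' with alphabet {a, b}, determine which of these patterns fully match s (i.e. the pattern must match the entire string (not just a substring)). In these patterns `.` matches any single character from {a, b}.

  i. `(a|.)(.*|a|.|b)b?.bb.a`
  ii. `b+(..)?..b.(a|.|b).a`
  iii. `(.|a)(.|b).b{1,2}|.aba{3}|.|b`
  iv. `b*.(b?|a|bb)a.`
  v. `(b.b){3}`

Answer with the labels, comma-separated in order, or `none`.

i → no match
ii → match
iii → no match
iv → match
v → no match — must end with 'b'

ii, iv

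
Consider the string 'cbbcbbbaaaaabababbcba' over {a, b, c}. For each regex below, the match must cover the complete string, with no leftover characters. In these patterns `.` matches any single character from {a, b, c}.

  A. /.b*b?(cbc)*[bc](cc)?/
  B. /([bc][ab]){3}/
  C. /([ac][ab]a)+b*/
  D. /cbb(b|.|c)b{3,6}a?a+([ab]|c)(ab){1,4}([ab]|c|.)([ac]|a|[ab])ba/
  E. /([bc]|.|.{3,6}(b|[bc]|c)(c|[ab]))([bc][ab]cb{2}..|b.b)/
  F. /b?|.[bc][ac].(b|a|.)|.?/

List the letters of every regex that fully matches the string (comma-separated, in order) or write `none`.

D

A → no match
B → no match
C → no match
D → match
E → no match
F → no match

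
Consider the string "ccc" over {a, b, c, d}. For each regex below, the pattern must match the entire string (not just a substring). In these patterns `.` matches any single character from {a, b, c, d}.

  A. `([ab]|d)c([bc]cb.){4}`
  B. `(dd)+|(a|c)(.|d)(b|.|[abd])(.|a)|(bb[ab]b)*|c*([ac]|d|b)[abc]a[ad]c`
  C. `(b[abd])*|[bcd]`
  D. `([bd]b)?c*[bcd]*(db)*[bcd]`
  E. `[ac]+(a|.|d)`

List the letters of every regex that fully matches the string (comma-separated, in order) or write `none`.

A → no match
B → no match
C → no match
D → match
E → match

D, E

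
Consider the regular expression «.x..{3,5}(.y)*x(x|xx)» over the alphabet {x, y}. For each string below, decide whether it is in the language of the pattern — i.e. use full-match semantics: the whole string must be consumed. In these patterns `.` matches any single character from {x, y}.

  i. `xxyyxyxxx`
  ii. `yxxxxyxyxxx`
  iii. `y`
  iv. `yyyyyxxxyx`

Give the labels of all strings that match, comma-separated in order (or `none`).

i → match
ii → match
iii → no match
iv → no match

i, ii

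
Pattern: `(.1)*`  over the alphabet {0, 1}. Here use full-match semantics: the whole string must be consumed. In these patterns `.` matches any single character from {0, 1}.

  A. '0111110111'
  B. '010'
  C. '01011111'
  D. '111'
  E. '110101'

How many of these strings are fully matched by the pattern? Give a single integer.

3

A → match
B → no match
C → match
D → no match
E → match
Total matched: 3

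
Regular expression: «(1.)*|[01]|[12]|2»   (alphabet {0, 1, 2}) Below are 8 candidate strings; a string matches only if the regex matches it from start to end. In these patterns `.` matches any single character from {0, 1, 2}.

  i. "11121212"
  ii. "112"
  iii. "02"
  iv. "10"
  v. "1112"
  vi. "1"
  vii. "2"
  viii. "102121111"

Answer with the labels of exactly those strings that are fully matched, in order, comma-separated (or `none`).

i → match
ii → no match
iii → no match
iv → match
v → match
vi → match
vii → match
viii → no match

i, iv, v, vi, vii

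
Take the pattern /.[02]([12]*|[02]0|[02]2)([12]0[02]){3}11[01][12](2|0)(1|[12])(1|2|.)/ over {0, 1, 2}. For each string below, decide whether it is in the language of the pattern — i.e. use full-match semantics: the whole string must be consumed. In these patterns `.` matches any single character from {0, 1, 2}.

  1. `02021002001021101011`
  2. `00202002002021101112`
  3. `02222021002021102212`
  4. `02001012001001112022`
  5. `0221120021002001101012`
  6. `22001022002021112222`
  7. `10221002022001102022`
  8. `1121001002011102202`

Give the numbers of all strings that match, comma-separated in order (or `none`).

1, 3, 6, 7

1 → match
2 → no match
3 → match
4 → no match
5 → no match
6 → match
7 → match
8 → no match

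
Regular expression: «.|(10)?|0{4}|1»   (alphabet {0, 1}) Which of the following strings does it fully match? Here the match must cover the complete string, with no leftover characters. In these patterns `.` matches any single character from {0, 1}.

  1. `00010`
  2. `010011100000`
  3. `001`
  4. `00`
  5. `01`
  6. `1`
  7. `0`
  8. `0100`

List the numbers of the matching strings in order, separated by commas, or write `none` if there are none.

1 → no match
2 → no match
3 → no match
4 → no match
5 → no match
6 → match
7 → match
8 → no match

6, 7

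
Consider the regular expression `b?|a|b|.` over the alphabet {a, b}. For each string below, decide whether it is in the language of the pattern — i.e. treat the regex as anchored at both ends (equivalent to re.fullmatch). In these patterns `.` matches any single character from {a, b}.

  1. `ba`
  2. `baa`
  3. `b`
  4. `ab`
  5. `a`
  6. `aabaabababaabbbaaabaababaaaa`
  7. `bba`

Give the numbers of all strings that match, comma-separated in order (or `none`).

3, 5

1 → no match
2 → no match
3 → match
4 → no match
5 → match
6 → no match
7 → no match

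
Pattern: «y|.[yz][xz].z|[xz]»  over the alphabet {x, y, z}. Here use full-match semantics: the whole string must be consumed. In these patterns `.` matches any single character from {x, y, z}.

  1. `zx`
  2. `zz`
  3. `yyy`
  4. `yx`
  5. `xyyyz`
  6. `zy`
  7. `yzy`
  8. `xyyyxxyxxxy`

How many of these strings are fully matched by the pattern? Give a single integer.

1 → no match
2 → no match
3 → no match
4 → no match
5 → no match
6 → no match
7 → no match
8 → no match
Total matched: 0

0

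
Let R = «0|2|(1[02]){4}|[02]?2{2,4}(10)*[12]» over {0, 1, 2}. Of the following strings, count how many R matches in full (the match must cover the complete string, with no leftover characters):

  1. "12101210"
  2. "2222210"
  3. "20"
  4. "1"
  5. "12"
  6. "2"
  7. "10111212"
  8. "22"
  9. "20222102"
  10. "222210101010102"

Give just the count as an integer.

1 → match
2 → no match
3 → no match
4 → no match
5 → no match
6 → match
7 → no match
8 → no match
9 → no match
10 → match
Total matched: 3

3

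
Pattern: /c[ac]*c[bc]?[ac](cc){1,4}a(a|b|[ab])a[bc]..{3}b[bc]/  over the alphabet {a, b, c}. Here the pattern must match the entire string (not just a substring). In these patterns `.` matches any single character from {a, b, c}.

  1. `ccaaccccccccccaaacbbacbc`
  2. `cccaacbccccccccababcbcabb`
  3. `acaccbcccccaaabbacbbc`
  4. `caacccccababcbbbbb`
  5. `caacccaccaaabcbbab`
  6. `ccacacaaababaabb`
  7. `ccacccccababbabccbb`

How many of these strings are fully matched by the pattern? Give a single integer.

2

1 → match
2 → no match
3 → no match — must start with `c`
4 → match
5 → no match
6 → no match
7 → no match
Total matched: 2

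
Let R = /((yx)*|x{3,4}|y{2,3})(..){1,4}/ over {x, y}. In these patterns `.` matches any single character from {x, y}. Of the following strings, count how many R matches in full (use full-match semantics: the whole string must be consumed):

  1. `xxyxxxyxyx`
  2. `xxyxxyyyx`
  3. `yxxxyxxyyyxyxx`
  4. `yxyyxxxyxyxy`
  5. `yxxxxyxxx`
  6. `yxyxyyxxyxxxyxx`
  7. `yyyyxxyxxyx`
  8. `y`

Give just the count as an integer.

1 → no match
2 → no match
3 → no match
4 → no match
5 → no match
6 → no match
7 → match
8 → no match
Total matched: 1

1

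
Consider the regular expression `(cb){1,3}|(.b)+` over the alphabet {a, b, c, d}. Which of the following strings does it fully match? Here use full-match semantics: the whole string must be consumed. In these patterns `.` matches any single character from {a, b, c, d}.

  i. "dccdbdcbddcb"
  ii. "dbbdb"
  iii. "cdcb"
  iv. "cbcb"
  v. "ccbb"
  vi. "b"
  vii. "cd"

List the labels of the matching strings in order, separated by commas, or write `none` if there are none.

iv

i → no match
ii → no match
iii → no match
iv → match
v → no match
vi → no match
vii → no match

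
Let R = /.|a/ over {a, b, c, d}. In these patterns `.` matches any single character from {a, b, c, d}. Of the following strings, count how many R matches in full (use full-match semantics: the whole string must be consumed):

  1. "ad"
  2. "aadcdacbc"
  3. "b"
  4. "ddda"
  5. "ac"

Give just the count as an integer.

1

1. "ad" → no match
2. "aadcdacbc" → no match
3. "b" → match
4. "ddda" → no match
5. "ac" → no match
Total matched: 1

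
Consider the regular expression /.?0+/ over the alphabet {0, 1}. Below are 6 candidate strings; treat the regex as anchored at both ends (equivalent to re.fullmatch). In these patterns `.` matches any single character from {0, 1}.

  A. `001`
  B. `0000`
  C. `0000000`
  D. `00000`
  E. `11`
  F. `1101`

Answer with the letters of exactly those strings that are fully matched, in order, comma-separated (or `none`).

B, C, D

A → no match — must end with `0`
B → match
C → match
D → match
E → no match — must end with `0`
F → no match — must end with `0`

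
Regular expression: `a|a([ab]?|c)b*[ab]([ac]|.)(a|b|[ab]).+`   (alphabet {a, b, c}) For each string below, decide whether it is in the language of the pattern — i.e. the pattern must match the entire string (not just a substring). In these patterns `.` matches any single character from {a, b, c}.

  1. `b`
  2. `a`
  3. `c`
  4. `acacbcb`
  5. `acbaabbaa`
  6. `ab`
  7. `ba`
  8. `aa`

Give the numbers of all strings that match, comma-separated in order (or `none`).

2, 4, 5

1 → no match — must start with `a`
2 → match
3 → no match — must start with `a`
4 → match
5 → match
6 → no match
7 → no match — must start with `a`
8 → no match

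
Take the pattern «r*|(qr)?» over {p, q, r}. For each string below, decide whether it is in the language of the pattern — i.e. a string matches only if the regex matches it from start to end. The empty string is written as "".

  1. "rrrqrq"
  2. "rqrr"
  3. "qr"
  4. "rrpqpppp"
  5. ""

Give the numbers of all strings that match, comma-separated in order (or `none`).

1. "rrrqrq" → no match
2. "rqrr" → no match
3. "qr" → match
4. "rrpqpppp" → no match
5. "" → match

3, 5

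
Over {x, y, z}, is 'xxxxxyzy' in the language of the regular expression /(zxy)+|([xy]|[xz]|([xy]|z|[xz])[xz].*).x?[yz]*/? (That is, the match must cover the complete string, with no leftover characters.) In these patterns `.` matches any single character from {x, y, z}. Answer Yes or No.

Yes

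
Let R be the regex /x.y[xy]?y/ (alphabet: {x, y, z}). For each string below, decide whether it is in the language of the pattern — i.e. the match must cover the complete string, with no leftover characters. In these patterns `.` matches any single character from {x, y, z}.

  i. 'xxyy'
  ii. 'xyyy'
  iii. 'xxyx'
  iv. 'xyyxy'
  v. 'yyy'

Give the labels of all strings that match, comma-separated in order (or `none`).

i. 'xxyy' → match
ii. 'xyyy' → match
iii. 'xxyx' → no match — must end with 'y'
iv. 'xyyxy' → match
v. 'yyy' → no match — must start with 'x'

i, ii, iv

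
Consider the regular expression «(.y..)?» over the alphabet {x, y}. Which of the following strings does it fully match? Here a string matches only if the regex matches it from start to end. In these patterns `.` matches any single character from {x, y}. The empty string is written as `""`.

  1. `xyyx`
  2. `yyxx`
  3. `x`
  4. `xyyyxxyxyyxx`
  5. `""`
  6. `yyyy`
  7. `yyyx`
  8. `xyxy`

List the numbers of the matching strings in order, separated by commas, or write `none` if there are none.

1. `xyyx` → match
2. `yyxx` → match
3. `x` → no match
4. `xyyyxxyxyyxx` → no match
5. `""` → match
6. `yyyy` → match
7. `yyyx` → match
8. `xyxy` → match

1, 2, 5, 6, 7, 8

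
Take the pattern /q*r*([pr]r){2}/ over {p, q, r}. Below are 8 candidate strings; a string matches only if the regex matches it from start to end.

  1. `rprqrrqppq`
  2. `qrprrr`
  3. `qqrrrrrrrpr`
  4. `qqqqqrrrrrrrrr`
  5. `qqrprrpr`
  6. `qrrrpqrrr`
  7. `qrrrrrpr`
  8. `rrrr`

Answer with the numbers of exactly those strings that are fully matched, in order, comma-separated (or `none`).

1 → no match — must end with `r`
2 → match
3 → match
4 → match
5 → no match
6 → no match
7 → match
8 → match

2, 3, 4, 7, 8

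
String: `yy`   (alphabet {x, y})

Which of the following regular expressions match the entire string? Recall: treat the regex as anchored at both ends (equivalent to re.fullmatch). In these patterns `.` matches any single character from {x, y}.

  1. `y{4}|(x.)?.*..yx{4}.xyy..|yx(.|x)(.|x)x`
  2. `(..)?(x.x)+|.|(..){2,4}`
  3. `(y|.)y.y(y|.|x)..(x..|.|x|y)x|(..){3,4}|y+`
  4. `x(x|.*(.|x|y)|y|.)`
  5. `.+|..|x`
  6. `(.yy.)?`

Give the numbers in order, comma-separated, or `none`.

1 → no match
2 → no match
3 → match
4 → no match — must start with `x`
5 → match
6 → no match

3, 5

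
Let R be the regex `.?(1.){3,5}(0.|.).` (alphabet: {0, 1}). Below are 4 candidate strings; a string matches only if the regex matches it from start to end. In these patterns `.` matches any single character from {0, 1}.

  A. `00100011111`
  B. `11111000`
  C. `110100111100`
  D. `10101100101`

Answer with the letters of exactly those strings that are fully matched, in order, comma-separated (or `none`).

A → no match
B → match
C → no match
D → no match

B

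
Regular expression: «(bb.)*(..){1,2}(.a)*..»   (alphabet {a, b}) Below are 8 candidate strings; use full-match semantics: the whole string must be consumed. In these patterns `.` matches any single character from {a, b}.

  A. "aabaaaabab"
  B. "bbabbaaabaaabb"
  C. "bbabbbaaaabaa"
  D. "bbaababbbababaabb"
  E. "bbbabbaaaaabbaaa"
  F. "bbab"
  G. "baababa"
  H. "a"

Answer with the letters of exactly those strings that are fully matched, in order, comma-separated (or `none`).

A → no match
B → match
C → no match
D → no match
E → no match
F → match
G → no match
H → no match

B, F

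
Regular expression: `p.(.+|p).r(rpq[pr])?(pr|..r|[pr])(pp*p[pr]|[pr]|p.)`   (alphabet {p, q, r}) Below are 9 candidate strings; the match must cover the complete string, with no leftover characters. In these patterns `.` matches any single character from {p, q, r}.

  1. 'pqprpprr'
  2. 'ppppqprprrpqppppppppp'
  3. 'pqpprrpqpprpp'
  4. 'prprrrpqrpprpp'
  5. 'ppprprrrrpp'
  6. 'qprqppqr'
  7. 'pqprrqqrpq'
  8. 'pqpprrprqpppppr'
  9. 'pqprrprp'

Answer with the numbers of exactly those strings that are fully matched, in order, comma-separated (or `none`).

1 → no match
2 → match
3 → match
4 → match
5 → match
6 → no match — must start with 'p'
7 → match
8 → no match
9 → match

2, 3, 4, 5, 7, 9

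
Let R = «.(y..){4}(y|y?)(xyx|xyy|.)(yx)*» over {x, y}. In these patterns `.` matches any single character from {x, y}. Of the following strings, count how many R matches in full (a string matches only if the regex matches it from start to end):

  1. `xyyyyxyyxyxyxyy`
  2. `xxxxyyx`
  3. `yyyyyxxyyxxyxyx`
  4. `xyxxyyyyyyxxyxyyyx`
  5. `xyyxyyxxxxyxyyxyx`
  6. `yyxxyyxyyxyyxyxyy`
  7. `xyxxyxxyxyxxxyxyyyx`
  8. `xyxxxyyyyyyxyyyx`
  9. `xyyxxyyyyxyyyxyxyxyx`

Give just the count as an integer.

1 → no match
2 → no match
3 → no match
4 → no match
5 → no match
6 → match
7 → no match
8 → no match
9 → no match
Total matched: 1

1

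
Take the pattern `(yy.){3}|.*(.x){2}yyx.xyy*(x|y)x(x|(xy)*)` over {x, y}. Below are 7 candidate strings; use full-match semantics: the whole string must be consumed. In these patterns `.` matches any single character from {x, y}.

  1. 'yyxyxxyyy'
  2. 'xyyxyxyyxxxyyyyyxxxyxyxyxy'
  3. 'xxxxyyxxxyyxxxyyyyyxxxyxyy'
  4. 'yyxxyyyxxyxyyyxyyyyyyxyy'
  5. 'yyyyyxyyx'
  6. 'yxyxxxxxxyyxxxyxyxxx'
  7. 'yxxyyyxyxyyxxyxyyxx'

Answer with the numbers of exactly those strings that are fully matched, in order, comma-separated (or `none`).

2, 5

1. 'yyxyxxyyy' → no match
2 → match
3 → no match
4 → no match
5. 'yyyyyxyyx' → match
6 → no match
7 → no match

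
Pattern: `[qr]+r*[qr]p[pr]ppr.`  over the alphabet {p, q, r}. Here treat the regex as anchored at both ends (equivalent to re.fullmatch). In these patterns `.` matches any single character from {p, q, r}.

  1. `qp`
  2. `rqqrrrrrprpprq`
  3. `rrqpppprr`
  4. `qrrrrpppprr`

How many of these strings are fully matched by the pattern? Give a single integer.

3

1 → no match
2 → match
3 → match
4 → match
Total matched: 3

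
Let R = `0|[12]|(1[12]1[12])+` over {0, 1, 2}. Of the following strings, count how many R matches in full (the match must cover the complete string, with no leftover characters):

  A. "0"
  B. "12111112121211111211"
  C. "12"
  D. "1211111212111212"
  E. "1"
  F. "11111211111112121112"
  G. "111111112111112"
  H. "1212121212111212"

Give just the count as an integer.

6

A. "0" → match
B → match
C. "12" → no match
D → match
E. "1" → match
F → match
G → no match
H → match
Total matched: 6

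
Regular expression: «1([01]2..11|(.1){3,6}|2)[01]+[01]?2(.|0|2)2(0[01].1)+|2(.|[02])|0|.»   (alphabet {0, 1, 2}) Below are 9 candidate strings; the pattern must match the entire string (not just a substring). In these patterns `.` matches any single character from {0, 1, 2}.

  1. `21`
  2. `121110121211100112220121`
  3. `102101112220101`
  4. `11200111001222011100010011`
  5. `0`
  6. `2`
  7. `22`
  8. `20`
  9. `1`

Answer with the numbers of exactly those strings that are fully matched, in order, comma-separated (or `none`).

1, 2, 3, 4, 5, 6, 7, 8, 9

1 → match
2 → match
3 → match
4 → match
5 → match
6 → match
7 → match
8 → match
9 → match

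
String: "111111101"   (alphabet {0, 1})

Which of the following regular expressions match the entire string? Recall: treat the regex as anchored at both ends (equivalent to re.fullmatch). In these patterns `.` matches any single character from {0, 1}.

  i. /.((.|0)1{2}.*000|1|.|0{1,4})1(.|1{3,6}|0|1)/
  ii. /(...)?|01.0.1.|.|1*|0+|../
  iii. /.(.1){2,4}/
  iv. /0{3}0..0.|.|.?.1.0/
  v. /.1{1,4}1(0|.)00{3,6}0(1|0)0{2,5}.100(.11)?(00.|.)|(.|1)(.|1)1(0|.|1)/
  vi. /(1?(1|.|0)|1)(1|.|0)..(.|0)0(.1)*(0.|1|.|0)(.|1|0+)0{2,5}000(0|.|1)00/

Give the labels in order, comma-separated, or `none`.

i → no match
ii → no match
iii → match
iv → no match
v → no match
vi → no match — must end with "00"

iii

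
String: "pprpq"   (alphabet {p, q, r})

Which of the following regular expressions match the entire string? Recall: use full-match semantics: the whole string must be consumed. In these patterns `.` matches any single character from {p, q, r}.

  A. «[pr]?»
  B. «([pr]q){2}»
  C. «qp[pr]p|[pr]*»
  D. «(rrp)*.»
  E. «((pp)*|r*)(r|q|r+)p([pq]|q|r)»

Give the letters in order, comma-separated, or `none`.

A → no match
B → no match
C → no match
D → no match
E → match

E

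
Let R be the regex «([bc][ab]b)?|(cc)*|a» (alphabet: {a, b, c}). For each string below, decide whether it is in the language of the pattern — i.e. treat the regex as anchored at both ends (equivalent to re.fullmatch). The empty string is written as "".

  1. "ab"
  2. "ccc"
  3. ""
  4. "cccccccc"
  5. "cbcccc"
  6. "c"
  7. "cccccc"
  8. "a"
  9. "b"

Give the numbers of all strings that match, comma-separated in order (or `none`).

3, 4, 7, 8

1. "ab" → no match
2. "ccc" → no match
3. "" → match
4. "cccccccc" → match
5. "cbcccc" → no match
6. "c" → no match
7. "cccccc" → match
8. "a" → match
9. "b" → no match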